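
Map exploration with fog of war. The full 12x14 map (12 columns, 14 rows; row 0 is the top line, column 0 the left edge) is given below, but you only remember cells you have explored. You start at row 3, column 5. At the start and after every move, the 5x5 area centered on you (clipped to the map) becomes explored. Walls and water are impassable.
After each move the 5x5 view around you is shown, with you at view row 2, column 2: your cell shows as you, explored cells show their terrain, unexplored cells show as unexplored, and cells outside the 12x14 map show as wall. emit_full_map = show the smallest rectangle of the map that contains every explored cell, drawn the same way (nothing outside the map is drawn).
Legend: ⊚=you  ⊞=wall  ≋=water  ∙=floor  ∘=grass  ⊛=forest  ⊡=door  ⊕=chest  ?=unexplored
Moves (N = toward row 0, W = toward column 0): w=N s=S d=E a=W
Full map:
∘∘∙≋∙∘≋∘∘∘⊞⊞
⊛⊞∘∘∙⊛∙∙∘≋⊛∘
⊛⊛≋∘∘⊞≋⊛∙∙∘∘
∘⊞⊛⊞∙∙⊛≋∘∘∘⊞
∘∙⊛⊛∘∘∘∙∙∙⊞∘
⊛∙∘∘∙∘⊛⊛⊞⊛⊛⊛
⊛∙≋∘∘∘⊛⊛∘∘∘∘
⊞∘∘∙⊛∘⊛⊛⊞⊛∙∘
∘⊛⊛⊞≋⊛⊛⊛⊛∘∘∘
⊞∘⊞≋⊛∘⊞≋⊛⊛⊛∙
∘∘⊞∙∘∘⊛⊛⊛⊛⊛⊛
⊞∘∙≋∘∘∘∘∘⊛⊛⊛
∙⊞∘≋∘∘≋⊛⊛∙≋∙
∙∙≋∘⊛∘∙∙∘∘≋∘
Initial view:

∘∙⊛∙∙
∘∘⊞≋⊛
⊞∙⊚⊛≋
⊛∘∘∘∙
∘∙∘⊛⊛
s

∘∘⊞≋⊛
⊞∙∙⊛≋
⊛∘⊚∘∙
∘∙∘⊛⊛
∘∘∘⊛⊛

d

∘⊞≋⊛∙
∙∙⊛≋∘
∘∘⊚∙∙
∙∘⊛⊛⊞
∘∘⊛⊛∘

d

⊞≋⊛∙∙
∙⊛≋∘∘
∘∘⊚∙∙
∘⊛⊛⊞⊛
∘⊛⊛∘∘

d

≋⊛∙∙∘
⊛≋∘∘∘
∘∙⊚∙⊞
⊛⊛⊞⊛⊛
⊛⊛∘∘∘

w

∙∙∘≋⊛
≋⊛∙∙∘
⊛≋⊚∘∘
∘∙∙∙⊞
⊛⊛⊞⊛⊛

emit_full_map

∘∙⊛∙∙∘≋⊛
∘∘⊞≋⊛∙∙∘
⊞∙∙⊛≋⊚∘∘
⊛∘∘∘∙∙∙⊞
∘∙∘⊛⊛⊞⊛⊛
∘∘∘⊛⊛∘∘∘

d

∙∘≋⊛∘
⊛∙∙∘∘
≋∘⊚∘⊞
∙∙∙⊞∘
⊛⊞⊛⊛⊛

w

∘∘∘⊞⊞
∙∘≋⊛∘
⊛∙⊚∘∘
≋∘∘∘⊞
∙∙∙⊞∘

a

≋∘∘∘⊞
∙∙∘≋⊛
≋⊛⊚∙∘
⊛≋∘∘∘
∘∙∙∙⊞

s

∙∙∘≋⊛
≋⊛∙∙∘
⊛≋⊚∘∘
∘∙∙∙⊞
⊛⊛⊞⊛⊛

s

≋⊛∙∙∘
⊛≋∘∘∘
∘∙⊚∙⊞
⊛⊛⊞⊛⊛
⊛⊛∘∘∘

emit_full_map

???≋∘∘∘⊞⊞
∘∙⊛∙∙∘≋⊛∘
∘∘⊞≋⊛∙∙∘∘
⊞∙∙⊛≋∘∘∘⊞
⊛∘∘∘∙⊚∙⊞∘
∘∙∘⊛⊛⊞⊛⊛⊛
∘∘∘⊛⊛∘∘∘?

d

⊛∙∙∘∘
≋∘∘∘⊞
∙∙⊚⊞∘
⊛⊞⊛⊛⊛
⊛∘∘∘∘

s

≋∘∘∘⊞
∙∙∙⊞∘
⊛⊞⊚⊛⊛
⊛∘∘∘∘
⊛⊞⊛∙∘

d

∘∘∘⊞⊞
∙∙⊞∘⊞
⊞⊛⊚⊛⊞
∘∘∘∘⊞
⊞⊛∙∘⊞

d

∘∘⊞⊞⊞
∙⊞∘⊞⊞
⊛⊛⊚⊞⊞
∘∘∘⊞⊞
⊛∙∘⊞⊞

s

∙⊞∘⊞⊞
⊛⊛⊛⊞⊞
∘∘⊚⊞⊞
⊛∙∘⊞⊞
∘∘∘⊞⊞

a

∙∙⊞∘⊞
⊞⊛⊛⊛⊞
∘∘⊚∘⊞
⊞⊛∙∘⊞
⊛∘∘∘⊞

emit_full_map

???≋∘∘∘⊞⊞
∘∙⊛∙∙∘≋⊛∘
∘∘⊞≋⊛∙∙∘∘
⊞∙∙⊛≋∘∘∘⊞
⊛∘∘∘∙∙∙⊞∘
∘∙∘⊛⊛⊞⊛⊛⊛
∘∘∘⊛⊛∘∘⊚∘
????⊛⊞⊛∙∘
?????⊛∘∘∘


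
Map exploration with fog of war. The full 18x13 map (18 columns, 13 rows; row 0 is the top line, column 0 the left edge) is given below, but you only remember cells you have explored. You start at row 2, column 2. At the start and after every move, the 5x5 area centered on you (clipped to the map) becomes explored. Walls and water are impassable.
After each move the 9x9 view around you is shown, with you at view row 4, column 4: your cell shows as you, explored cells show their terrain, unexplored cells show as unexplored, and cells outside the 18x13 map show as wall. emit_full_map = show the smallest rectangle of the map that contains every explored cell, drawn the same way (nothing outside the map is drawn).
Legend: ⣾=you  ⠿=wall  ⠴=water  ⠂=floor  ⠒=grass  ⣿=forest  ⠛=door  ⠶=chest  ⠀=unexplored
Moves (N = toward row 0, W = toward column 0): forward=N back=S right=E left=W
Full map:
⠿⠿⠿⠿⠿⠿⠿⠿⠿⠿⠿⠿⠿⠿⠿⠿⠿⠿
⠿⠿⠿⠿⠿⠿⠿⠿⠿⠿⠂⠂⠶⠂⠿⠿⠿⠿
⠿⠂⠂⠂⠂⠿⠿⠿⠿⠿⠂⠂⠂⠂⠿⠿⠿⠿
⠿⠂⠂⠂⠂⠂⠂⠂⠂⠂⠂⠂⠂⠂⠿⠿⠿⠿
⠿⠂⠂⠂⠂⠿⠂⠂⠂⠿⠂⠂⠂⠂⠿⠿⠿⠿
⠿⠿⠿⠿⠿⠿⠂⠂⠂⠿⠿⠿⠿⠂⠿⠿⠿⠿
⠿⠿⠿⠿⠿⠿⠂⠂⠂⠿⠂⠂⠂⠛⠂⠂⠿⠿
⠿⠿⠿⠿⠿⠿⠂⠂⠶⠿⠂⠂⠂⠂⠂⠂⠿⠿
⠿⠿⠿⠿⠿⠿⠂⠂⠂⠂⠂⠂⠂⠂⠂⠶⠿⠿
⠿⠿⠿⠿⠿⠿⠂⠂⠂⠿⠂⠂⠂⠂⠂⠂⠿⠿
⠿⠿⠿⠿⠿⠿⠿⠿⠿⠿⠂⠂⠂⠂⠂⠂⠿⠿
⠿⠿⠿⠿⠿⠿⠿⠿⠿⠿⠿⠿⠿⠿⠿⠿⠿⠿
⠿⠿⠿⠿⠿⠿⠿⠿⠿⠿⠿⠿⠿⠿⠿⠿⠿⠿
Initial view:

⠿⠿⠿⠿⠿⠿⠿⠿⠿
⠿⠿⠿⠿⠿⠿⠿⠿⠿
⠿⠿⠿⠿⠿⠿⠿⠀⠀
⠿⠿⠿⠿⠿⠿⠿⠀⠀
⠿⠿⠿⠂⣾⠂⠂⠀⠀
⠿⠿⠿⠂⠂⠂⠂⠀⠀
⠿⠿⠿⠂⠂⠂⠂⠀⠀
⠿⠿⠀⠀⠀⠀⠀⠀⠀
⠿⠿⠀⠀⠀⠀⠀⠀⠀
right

⠿⠿⠿⠿⠿⠿⠿⠿⠿
⠿⠿⠿⠿⠿⠿⠿⠿⠿
⠿⠿⠿⠿⠿⠿⠿⠀⠀
⠿⠿⠿⠿⠿⠿⠿⠀⠀
⠿⠿⠂⠂⣾⠂⠿⠀⠀
⠿⠿⠂⠂⠂⠂⠂⠀⠀
⠿⠿⠂⠂⠂⠂⠿⠀⠀
⠿⠀⠀⠀⠀⠀⠀⠀⠀
⠿⠀⠀⠀⠀⠀⠀⠀⠀

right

⠿⠿⠿⠿⠿⠿⠿⠿⠿
⠿⠿⠿⠿⠿⠿⠿⠿⠿
⠿⠿⠿⠿⠿⠿⠿⠀⠀
⠿⠿⠿⠿⠿⠿⠿⠀⠀
⠿⠂⠂⠂⣾⠿⠿⠀⠀
⠿⠂⠂⠂⠂⠂⠂⠀⠀
⠿⠂⠂⠂⠂⠿⠂⠀⠀
⠀⠀⠀⠀⠀⠀⠀⠀⠀
⠀⠀⠀⠀⠀⠀⠀⠀⠀

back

⠿⠿⠿⠿⠿⠿⠿⠿⠿
⠿⠿⠿⠿⠿⠿⠿⠀⠀
⠿⠿⠿⠿⠿⠿⠿⠀⠀
⠿⠂⠂⠂⠂⠿⠿⠀⠀
⠿⠂⠂⠂⣾⠂⠂⠀⠀
⠿⠂⠂⠂⠂⠿⠂⠀⠀
⠀⠀⠿⠿⠿⠿⠂⠀⠀
⠀⠀⠀⠀⠀⠀⠀⠀⠀
⠀⠀⠀⠀⠀⠀⠀⠀⠀

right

⠿⠿⠿⠿⠿⠿⠿⠿⠿
⠿⠿⠿⠿⠿⠿⠀⠀⠀
⠿⠿⠿⠿⠿⠿⠿⠀⠀
⠂⠂⠂⠂⠿⠿⠿⠀⠀
⠂⠂⠂⠂⣾⠂⠂⠀⠀
⠂⠂⠂⠂⠿⠂⠂⠀⠀
⠀⠿⠿⠿⠿⠂⠂⠀⠀
⠀⠀⠀⠀⠀⠀⠀⠀⠀
⠀⠀⠀⠀⠀⠀⠀⠀⠀

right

⠿⠿⠿⠿⠿⠿⠿⠿⠿
⠿⠿⠿⠿⠿⠀⠀⠀⠀
⠿⠿⠿⠿⠿⠿⠿⠀⠀
⠂⠂⠂⠿⠿⠿⠿⠀⠀
⠂⠂⠂⠂⣾⠂⠂⠀⠀
⠂⠂⠂⠿⠂⠂⠂⠀⠀
⠿⠿⠿⠿⠂⠂⠂⠀⠀
⠀⠀⠀⠀⠀⠀⠀⠀⠀
⠀⠀⠀⠀⠀⠀⠀⠀⠀

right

⠿⠿⠿⠿⠿⠿⠿⠿⠿
⠿⠿⠿⠿⠀⠀⠀⠀⠀
⠿⠿⠿⠿⠿⠿⠿⠀⠀
⠂⠂⠿⠿⠿⠿⠿⠀⠀
⠂⠂⠂⠂⣾⠂⠂⠀⠀
⠂⠂⠿⠂⠂⠂⠿⠀⠀
⠿⠿⠿⠂⠂⠂⠿⠀⠀
⠀⠀⠀⠀⠀⠀⠀⠀⠀
⠀⠀⠀⠀⠀⠀⠀⠀⠀

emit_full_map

⠿⠿⠿⠿⠿⠿⠿⠀⠀⠀
⠿⠿⠿⠿⠿⠿⠿⠿⠿⠿
⠿⠂⠂⠂⠂⠿⠿⠿⠿⠿
⠿⠂⠂⠂⠂⠂⠂⣾⠂⠂
⠿⠂⠂⠂⠂⠿⠂⠂⠂⠿
⠀⠀⠿⠿⠿⠿⠂⠂⠂⠿

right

⠿⠿⠿⠿⠿⠿⠿⠿⠿
⠿⠿⠿⠀⠀⠀⠀⠀⠀
⠿⠿⠿⠿⠿⠿⠂⠀⠀
⠂⠿⠿⠿⠿⠿⠂⠀⠀
⠂⠂⠂⠂⣾⠂⠂⠀⠀
⠂⠿⠂⠂⠂⠿⠂⠀⠀
⠿⠿⠂⠂⠂⠿⠿⠀⠀
⠀⠀⠀⠀⠀⠀⠀⠀⠀
⠀⠀⠀⠀⠀⠀⠀⠀⠀

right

⠿⠿⠿⠿⠿⠿⠿⠿⠿
⠿⠿⠀⠀⠀⠀⠀⠀⠀
⠿⠿⠿⠿⠿⠂⠂⠀⠀
⠿⠿⠿⠿⠿⠂⠂⠀⠀
⠂⠂⠂⠂⣾⠂⠂⠀⠀
⠿⠂⠂⠂⠿⠂⠂⠀⠀
⠿⠂⠂⠂⠿⠿⠿⠀⠀
⠀⠀⠀⠀⠀⠀⠀⠀⠀
⠀⠀⠀⠀⠀⠀⠀⠀⠀

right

⠿⠿⠿⠿⠿⠿⠿⠿⠿
⠿⠀⠀⠀⠀⠀⠀⠀⠀
⠿⠿⠿⠿⠂⠂⠶⠀⠀
⠿⠿⠿⠿⠂⠂⠂⠀⠀
⠂⠂⠂⠂⣾⠂⠂⠀⠀
⠂⠂⠂⠿⠂⠂⠂⠀⠀
⠂⠂⠂⠿⠿⠿⠿⠀⠀
⠀⠀⠀⠀⠀⠀⠀⠀⠀
⠀⠀⠀⠀⠀⠀⠀⠀⠀

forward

⠿⠿⠿⠿⠿⠿⠿⠿⠿
⠿⠿⠿⠿⠿⠿⠿⠿⠿
⠿⠀⠿⠿⠿⠿⠿⠀⠀
⠿⠿⠿⠿⠂⠂⠶⠀⠀
⠿⠿⠿⠿⣾⠂⠂⠀⠀
⠂⠂⠂⠂⠂⠂⠂⠀⠀
⠂⠂⠂⠿⠂⠂⠂⠀⠀
⠂⠂⠂⠿⠿⠿⠿⠀⠀
⠀⠀⠀⠀⠀⠀⠀⠀⠀

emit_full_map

⠿⠿⠿⠿⠿⠿⠿⠀⠿⠿⠿⠿⠿
⠿⠿⠿⠿⠿⠿⠿⠿⠿⠿⠂⠂⠶
⠿⠂⠂⠂⠂⠿⠿⠿⠿⠿⣾⠂⠂
⠿⠂⠂⠂⠂⠂⠂⠂⠂⠂⠂⠂⠂
⠿⠂⠂⠂⠂⠿⠂⠂⠂⠿⠂⠂⠂
⠀⠀⠿⠿⠿⠿⠂⠂⠂⠿⠿⠿⠿


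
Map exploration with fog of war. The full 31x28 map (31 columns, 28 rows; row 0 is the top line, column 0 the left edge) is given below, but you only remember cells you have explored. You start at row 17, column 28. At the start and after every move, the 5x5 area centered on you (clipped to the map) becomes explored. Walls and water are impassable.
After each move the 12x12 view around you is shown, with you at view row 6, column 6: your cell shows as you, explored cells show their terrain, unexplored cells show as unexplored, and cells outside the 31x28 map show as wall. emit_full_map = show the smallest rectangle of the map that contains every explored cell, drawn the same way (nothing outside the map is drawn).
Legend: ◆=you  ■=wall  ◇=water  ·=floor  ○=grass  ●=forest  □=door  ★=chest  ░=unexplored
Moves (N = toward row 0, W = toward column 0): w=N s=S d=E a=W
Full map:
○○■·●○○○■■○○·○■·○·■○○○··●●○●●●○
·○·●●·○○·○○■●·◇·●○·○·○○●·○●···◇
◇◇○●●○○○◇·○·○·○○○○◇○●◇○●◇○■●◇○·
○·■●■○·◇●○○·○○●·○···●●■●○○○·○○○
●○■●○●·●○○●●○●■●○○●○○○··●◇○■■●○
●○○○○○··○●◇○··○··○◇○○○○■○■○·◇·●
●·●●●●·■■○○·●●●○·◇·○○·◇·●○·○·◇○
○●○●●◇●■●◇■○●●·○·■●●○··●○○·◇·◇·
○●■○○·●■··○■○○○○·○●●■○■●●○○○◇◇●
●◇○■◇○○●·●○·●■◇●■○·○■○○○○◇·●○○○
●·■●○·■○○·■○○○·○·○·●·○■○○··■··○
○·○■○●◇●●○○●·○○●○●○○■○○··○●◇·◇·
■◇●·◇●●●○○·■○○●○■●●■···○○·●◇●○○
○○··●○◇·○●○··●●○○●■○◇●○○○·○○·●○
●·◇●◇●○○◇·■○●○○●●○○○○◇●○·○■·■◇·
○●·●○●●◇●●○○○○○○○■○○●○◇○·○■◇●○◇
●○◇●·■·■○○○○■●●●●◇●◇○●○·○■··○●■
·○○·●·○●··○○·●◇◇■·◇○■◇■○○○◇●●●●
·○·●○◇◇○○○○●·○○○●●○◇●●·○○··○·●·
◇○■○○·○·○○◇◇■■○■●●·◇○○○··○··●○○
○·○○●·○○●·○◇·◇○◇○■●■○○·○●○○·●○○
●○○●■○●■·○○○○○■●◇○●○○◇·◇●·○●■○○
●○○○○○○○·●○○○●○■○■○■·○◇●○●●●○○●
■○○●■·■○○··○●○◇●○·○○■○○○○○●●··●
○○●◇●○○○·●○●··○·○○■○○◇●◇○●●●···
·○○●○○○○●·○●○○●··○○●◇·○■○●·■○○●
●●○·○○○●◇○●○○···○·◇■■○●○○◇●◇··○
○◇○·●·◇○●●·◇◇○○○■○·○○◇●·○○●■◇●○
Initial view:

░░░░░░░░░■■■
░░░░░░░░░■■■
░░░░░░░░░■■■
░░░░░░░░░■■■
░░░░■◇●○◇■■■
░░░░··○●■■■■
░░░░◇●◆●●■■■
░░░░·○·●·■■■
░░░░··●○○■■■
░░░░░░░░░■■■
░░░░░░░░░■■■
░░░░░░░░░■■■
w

░░░░░░░░░■■■
░░░░░░░░░■■■
░░░░░░░░░■■■
░░░░░░░░░■■■
░░░░■·■◇·■■■
░░░░■◇●○◇■■■
░░░░··◆●■■■■
░░░░◇●●●●■■■
░░░░·○·●·■■■
░░░░··●○○■■■
░░░░░░░░░■■■
░░░░░░░░░■■■

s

░░░░░░░░░■■■
░░░░░░░░░■■■
░░░░░░░░░■■■
░░░░■·■◇·■■■
░░░░■◇●○◇■■■
░░░░··○●■■■■
░░░░◇●◆●●■■■
░░░░·○·●·■■■
░░░░··●○○■■■
░░░░░░░░░■■■
░░░░░░░░░■■■
░░░░░░░░░■■■

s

░░░░░░░░░■■■
░░░░░░░░░■■■
░░░░■·■◇·■■■
░░░░■◇●○◇■■■
░░░░··○●■■■■
░░░░◇●●●●■■■
░░░░·○◆●·■■■
░░░░··●○○■■■
░░░░○·●○○■■■
░░░░░░░░░■■■
░░░░░░░░░■■■
░░░░░░░░░■■■

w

░░░░░░░░░■■■
░░░░░░░░░■■■
░░░░░░░░░■■■
░░░░■·■◇·■■■
░░░░■◇●○◇■■■
░░░░··○●■■■■
░░░░◇●◆●●■■■
░░░░·○·●·■■■
░░░░··●○○■■■
░░░░○·●○○■■■
░░░░░░░░░■■■
░░░░░░░░░■■■

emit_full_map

■·■◇·
■◇●○◇
··○●■
◇●◆●●
·○·●·
··●○○
○·●○○

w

░░░░░░░░░■■■
░░░░░░░░░■■■
░░░░░░░░░■■■
░░░░░░░░░■■■
░░░░■·■◇·■■■
░░░░■◇●○◇■■■
░░░░··◆●■■■■
░░░░◇●●●●■■■
░░░░·○·●·■■■
░░░░··●○○■■■
░░░░○·●○○■■■
░░░░░░░░░■■■

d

░░░░░░░░■■■■
░░░░░░░░■■■■
░░░░░░░░■■■■
░░░░░░░░■■■■
░░░■·■◇·■■■■
░░░■◇●○◇■■■■
░░░··○◆■■■■■
░░░◇●●●●■■■■
░░░·○·●·■■■■
░░░··●○○■■■■
░░░○·●○○■■■■
░░░░░░░░■■■■

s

░░░░░░░░■■■■
░░░░░░░░■■■■
░░░░░░░░■■■■
░░░■·■◇·■■■■
░░░■◇●○◇■■■■
░░░··○●■■■■■
░░░◇●●◆●■■■■
░░░·○·●·■■■■
░░░··●○○■■■■
░░░○·●○○■■■■
░░░░░░░░■■■■
░░░░░░░░■■■■

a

░░░░░░░░░■■■
░░░░░░░░░■■■
░░░░░░░░░■■■
░░░░■·■◇·■■■
░░░░■◇●○◇■■■
░░░░··○●■■■■
░░░░◇●◆●●■■■
░░░░·○·●·■■■
░░░░··●○○■■■
░░░░○·●○○■■■
░░░░░░░░░■■■
░░░░░░░░░■■■

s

░░░░░░░░░■■■
░░░░░░░░░■■■
░░░░■·■◇·■■■
░░░░■◇●○◇■■■
░░░░··○●■■■■
░░░░◇●●●●■■■
░░░░·○◆●·■■■
░░░░··●○○■■■
░░░░○·●○○■■■
░░░░░░░░░■■■
░░░░░░░░░■■■
░░░░░░░░░■■■

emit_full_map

■·■◇·
■◇●○◇
··○●■
◇●●●●
·○◆●·
··●○○
○·●○○

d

░░░░░░░░■■■■
░░░░░░░░■■■■
░░░■·■◇·■■■■
░░░■◇●○◇■■■■
░░░··○●■■■■■
░░░◇●●●●■■■■
░░░·○·◆·■■■■
░░░··●○○■■■■
░░░○·●○○■■■■
░░░░░░░░■■■■
░░░░░░░░■■■■
░░░░░░░░■■■■

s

░░░░░░░░■■■■
░░░■·■◇·■■■■
░░░■◇●○◇■■■■
░░░··○●■■■■■
░░░◇●●●●■■■■
░░░·○·●·■■■■
░░░··●◆○■■■■
░░░○·●○○■■■■
░░░░●■○○■■■■
░░░░░░░░■■■■
░░░░░░░░■■■■
░░░░░░░░■■■■

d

░░░░░░░■■■■■
░░■·■◇·■■■■■
░░■◇●○◇■■■■■
░░··○●■■■■■■
░░◇●●●●■■■■■
░░·○·●·■■■■■
░░··●○◆■■■■■
░░○·●○○■■■■■
░░░●■○○■■■■■
░░░░░░░■■■■■
░░░░░░░■■■■■
░░░░░░░■■■■■

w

░░░░░░░■■■■■
░░░░░░░■■■■■
░░■·■◇·■■■■■
░░■◇●○◇■■■■■
░░··○●■■■■■■
░░◇●●●●■■■■■
░░·○·●◆■■■■■
░░··●○○■■■■■
░░○·●○○■■■■■
░░░●■○○■■■■■
░░░░░░░■■■■■
░░░░░░░■■■■■

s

░░░░░░░■■■■■
░░■·■◇·■■■■■
░░■◇●○◇■■■■■
░░··○●■■■■■■
░░◇●●●●■■■■■
░░·○·●·■■■■■
░░··●○◆■■■■■
░░○·●○○■■■■■
░░░●■○○■■■■■
░░░░░░░■■■■■
░░░░░░░■■■■■
░░░░░░░■■■■■

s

░░■·■◇·■■■■■
░░■◇●○◇■■■■■
░░··○●■■■■■■
░░◇●●●●■■■■■
░░·○·●·■■■■■
░░··●○○■■■■■
░░○·●○◆■■■■■
░░░●■○○■■■■■
░░░░○○●■■■■■
░░░░░░░■■■■■
░░░░░░░■■■■■
░░░░░░░■■■■■

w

░░░░░░░■■■■■
░░■·■◇·■■■■■
░░■◇●○◇■■■■■
░░··○●■■■■■■
░░◇●●●●■■■■■
░░·○·●·■■■■■
░░··●○◆■■■■■
░░○·●○○■■■■■
░░░●■○○■■■■■
░░░░○○●■■■■■
░░░░░░░■■■■■
░░░░░░░■■■■■

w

░░░░░░░■■■■■
░░░░░░░■■■■■
░░■·■◇·■■■■■
░░■◇●○◇■■■■■
░░··○●■■■■■■
░░◇●●●●■■■■■
░░·○·●◆■■■■■
░░··●○○■■■■■
░░○·●○○■■■■■
░░░●■○○■■■■■
░░░░○○●■■■■■
░░░░░░░■■■■■

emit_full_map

■·■◇·
■◇●○◇
··○●■
◇●●●●
·○·●◆
··●○○
○·●○○
░●■○○
░░○○●

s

░░░░░░░■■■■■
░░■·■◇·■■■■■
░░■◇●○◇■■■■■
░░··○●■■■■■■
░░◇●●●●■■■■■
░░·○·●·■■■■■
░░··●○◆■■■■■
░░○·●○○■■■■■
░░░●■○○■■■■■
░░░░○○●■■■■■
░░░░░░░■■■■■
░░░░░░░■■■■■

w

░░░░░░░■■■■■
░░░░░░░■■■■■
░░■·■◇·■■■■■
░░■◇●○◇■■■■■
░░··○●■■■■■■
░░◇●●●●■■■■■
░░·○·●◆■■■■■
░░··●○○■■■■■
░░○·●○○■■■■■
░░░●■○○■■■■■
░░░░○○●■■■■■
░░░░░░░■■■■■


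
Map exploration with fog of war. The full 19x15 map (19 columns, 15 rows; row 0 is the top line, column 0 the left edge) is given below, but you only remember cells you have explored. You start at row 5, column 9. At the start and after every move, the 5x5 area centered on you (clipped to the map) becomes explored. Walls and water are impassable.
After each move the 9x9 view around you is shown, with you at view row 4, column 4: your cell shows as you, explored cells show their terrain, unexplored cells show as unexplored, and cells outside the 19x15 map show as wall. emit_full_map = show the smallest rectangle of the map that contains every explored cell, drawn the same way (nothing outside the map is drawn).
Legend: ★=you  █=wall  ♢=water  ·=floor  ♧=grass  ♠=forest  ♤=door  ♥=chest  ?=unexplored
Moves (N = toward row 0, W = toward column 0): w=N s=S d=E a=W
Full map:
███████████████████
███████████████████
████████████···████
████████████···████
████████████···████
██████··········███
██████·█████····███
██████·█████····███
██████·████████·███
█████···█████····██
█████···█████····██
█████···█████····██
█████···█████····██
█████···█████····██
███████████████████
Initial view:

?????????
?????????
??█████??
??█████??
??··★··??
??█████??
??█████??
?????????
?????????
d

?????????
?????????
?█████·??
?█████·??
?···★··??
?█████·??
?█████·??
?????????
?????????

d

?????????
?????????
█████··??
█████··??
····★··??
█████··??
█████··??
?????????
?????????

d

?????????
?????????
████···??
████···??
····★··??
████···??
████···??
?????????
?????????

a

?????????
?????????
█████···?
█████···?
····★···?
█████···?
█████···?
?????????
?????????

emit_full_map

█████···
█████···
····★···
█████···
█████···

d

?????????
?????????
████···??
████···??
····★··??
████···??
████···??
?????????
?????????

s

?????????
████···??
████···??
·······??
████★··??
████···??
??█████??
?????????
?????????

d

?????????
███···???
███···█??
·······??
███·★··??
███····??
?█████·??
?????????
?????????

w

?????????
?????????
███···█??
███···█??
····★··??
███····??
███····??
?█████·??
?????????

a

?????????
?????????
████···█?
████···█?
····★···?
████····?
████····?
??█████·?
?????????

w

?????????
?????????
??██···??
████···█?
████★··█?
········?
████····?
████····?
??█████·?

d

?????????
?????????
?██···█??
███···█??
███·★·█??
·······??
███····??
███····??
?█████·??

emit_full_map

???██···█
█████···█
█████·★·█
·········
█████····
█████····
???█████·

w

█████████
?????????
??█████??
?██···█??
███·★·█??
███···█??
·······??
███····??
███····??

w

█████████
█████████
??█████??
??█████??
?██·★·█??
███···█??
███···█??
·······??
███····??

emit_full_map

????█████
????█████
???██·★·█
█████···█
█████···█
·········
█████····
█████····
???█████·


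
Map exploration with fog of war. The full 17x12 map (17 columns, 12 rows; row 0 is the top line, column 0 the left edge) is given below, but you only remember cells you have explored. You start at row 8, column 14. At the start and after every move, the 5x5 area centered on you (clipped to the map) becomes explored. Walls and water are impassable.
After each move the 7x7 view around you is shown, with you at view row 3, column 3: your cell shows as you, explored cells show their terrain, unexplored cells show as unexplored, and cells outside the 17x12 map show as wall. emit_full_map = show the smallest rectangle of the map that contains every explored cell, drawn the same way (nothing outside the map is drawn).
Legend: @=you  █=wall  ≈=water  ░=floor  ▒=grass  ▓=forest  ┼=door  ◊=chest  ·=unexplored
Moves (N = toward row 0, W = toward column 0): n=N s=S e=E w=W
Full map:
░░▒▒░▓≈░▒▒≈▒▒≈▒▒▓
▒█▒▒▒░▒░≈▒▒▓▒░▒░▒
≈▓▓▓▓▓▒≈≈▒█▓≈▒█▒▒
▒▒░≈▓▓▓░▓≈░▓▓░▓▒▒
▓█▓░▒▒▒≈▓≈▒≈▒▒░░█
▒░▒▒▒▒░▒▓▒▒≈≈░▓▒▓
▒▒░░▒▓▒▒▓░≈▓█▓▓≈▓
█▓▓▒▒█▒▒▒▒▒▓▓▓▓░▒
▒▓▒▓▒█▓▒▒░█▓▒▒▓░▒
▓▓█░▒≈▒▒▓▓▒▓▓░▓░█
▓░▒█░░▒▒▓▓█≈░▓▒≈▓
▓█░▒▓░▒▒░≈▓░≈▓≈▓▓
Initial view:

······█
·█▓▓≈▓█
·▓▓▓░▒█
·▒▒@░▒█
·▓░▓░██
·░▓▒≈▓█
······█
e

·····██
█▓▓≈▓██
▓▓▓░▒██
▒▒▓@▒██
▓░▓░███
░▓▒≈▓██
·····██

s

█▓▓≈▓██
▓▓▓░▒██
▒▒▓░▒██
▓░▓@███
░▓▒≈▓██
·▓≈▓▓██
███████

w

·█▓▓≈▓█
·▓▓▓░▒█
·▒▒▓░▒█
·▓░@░██
·░▓▒≈▓█
·≈▓≈▓▓█
███████

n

······█
·█▓▓≈▓█
·▓▓▓░▒█
·▒▒@░▒█
·▓░▓░██
·░▓▒≈▓█
·≈▓≈▓▓█

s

·█▓▓≈▓█
·▓▓▓░▒█
·▒▒▓░▒█
·▓░@░██
·░▓▒≈▓█
·≈▓≈▓▓█
███████

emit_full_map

█▓▓≈▓
▓▓▓░▒
▒▒▓░▒
▓░@░█
░▓▒≈▓
≈▓≈▓▓

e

█▓▓≈▓██
▓▓▓░▒██
▒▒▓░▒██
▓░▓@███
░▓▒≈▓██
≈▓≈▓▓██
███████


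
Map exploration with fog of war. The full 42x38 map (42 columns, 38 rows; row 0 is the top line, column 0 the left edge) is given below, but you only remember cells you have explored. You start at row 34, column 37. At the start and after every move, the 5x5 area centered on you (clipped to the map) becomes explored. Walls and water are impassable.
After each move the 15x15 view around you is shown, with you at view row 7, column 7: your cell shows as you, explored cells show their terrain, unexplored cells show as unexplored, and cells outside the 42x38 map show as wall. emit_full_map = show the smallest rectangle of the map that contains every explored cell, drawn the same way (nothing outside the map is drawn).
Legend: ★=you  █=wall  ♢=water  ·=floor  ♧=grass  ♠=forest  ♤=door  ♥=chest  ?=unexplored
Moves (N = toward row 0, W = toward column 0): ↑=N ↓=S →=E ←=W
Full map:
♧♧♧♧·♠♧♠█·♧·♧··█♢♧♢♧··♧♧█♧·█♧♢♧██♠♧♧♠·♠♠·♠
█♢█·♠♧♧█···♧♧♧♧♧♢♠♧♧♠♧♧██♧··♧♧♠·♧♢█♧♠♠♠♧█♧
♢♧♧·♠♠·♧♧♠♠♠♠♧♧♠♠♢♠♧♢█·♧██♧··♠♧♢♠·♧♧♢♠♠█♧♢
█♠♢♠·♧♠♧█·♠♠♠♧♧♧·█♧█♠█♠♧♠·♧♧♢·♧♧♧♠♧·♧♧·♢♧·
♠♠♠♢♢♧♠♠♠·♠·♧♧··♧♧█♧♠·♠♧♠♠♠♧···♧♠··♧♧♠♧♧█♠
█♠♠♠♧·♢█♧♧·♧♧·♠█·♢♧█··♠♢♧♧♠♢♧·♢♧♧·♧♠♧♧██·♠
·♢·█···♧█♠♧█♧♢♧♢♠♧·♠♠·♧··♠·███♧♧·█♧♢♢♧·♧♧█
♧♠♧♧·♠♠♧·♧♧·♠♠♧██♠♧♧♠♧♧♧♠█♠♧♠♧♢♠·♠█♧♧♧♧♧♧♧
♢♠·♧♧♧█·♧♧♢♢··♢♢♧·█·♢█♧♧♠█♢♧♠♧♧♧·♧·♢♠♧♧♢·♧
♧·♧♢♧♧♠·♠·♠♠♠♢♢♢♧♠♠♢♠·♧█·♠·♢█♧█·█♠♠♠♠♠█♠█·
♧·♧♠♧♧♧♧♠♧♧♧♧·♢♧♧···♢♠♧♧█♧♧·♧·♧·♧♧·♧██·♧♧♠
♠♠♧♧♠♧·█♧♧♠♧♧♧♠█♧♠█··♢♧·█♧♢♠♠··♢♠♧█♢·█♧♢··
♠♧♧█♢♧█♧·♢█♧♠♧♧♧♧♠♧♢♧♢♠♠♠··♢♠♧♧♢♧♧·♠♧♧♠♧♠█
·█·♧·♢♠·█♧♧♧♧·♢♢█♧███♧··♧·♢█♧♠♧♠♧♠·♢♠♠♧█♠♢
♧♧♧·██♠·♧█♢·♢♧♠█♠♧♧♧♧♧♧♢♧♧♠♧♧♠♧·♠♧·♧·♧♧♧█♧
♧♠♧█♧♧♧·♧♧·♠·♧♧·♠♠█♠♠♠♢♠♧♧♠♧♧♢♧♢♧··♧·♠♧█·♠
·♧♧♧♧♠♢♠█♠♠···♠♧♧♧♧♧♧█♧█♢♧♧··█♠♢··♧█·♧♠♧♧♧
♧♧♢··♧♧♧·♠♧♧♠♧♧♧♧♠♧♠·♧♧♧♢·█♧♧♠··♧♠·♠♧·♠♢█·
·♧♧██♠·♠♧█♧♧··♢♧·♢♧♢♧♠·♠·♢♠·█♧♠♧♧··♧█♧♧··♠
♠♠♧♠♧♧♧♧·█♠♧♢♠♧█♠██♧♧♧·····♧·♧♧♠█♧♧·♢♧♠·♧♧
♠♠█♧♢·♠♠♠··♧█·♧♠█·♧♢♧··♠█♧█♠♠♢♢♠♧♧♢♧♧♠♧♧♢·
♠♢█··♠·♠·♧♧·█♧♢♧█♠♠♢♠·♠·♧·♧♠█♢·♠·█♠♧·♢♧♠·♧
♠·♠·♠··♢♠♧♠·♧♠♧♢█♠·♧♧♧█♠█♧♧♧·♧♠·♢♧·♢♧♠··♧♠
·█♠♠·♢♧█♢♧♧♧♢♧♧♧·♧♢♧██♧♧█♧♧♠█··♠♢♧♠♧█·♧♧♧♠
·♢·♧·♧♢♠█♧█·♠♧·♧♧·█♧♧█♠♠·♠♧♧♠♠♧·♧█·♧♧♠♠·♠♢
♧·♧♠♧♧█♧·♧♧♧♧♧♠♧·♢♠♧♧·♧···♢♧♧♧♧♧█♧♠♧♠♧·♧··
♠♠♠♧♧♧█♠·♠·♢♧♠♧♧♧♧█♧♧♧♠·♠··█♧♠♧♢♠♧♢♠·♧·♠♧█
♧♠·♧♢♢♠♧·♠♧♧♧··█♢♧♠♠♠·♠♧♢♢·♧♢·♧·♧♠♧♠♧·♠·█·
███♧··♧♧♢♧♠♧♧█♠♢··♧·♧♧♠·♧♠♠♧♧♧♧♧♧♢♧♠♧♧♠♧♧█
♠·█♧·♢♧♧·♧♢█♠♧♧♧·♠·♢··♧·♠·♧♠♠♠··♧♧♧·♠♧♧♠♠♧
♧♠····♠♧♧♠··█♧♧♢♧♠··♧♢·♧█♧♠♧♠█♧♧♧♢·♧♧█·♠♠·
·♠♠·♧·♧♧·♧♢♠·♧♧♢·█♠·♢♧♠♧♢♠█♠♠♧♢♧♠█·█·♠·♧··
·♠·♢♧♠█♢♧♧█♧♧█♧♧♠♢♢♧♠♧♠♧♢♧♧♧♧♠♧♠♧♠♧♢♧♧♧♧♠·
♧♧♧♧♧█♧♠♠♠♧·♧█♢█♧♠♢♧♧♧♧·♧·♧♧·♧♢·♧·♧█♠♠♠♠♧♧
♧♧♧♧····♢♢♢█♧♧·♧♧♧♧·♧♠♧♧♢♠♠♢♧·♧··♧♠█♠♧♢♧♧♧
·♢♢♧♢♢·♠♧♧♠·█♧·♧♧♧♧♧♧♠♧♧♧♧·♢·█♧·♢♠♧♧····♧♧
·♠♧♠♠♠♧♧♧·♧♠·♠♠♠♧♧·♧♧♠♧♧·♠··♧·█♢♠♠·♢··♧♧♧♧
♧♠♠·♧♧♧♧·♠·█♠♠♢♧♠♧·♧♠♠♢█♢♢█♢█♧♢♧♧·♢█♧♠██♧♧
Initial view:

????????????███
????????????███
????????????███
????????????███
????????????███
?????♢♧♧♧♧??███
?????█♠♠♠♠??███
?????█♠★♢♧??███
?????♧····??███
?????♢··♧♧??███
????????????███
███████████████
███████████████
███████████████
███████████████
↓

????????????███
????????????███
????????????███
????????????███
?????♢♧♧♧♧??███
?????█♠♠♠♠??███
?????█♠♧♢♧??███
?????♧·★··??███
?????♢··♧♧??███
?????█♧♠██??███
███████████████
███████████████
███████████████
███████████████
███████████████

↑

????????????███
????????????███
????????????███
????????????███
????????????███
?????♢♧♧♧♧??███
?????█♠♠♠♠??███
?????█♠★♢♧??███
?????♧····??███
?????♢··♧♧??███
?????█♧♠██??███
███████████████
███████████████
███████████████
███████████████

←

?????????????██
?????????????██
?????????????██
?????????????██
?????????????██
?????♧♢♧♧♧♧??██
?????♧█♠♠♠♠??██
?????♠█★♧♢♧??██
?????♧♧····??██
?????·♢··♧♧??██
??????█♧♠██??██
███████████████
███████████████
███████████████
███████████████

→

????????????███
????????????███
????????????███
????????????███
????????????███
????♧♢♧♧♧♧??███
????♧█♠♠♠♠??███
????♠█♠★♢♧??███
????♧♧····??███
????·♢··♧♧??███
?????█♧♠██??███
███████████████
███████████████
███████████████
███████████████

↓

????????????███
????????????███
????????????███
????????????███
????♧♢♧♧♧♧??███
????♧█♠♠♠♠??███
????♠█♠♧♢♧??███
????♧♧·★··??███
????·♢··♧♧??███
?????█♧♠██??███
███████████████
███████████████
███████████████
███████████████
███████████████

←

?????????????██
?????????????██
?????????????██
?????????????██
?????♧♢♧♧♧♧??██
?????♧█♠♠♠♠??██
?????♠█♠♧♢♧??██
?????♧♧★···??██
?????·♢··♧♧??██
?????♢█♧♠██??██
███████████████
███████████████
███████████████
███████████████
███████████████

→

????????????███
????????????███
????????????███
????????????███
????♧♢♧♧♧♧??███
????♧█♠♠♠♠??███
????♠█♠♧♢♧??███
????♧♧·★··??███
????·♢··♧♧??███
????♢█♧♠██??███
███████████████
███████████████
███████████████
███████████████
███████████████

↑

????????????███
????????????███
????????????███
????????????███
????????????███
????♧♢♧♧♧♧??███
????♧█♠♠♠♠??███
????♠█♠★♢♧??███
????♧♧····??███
????·♢··♧♧??███
????♢█♧♠██??███
███████████████
███████████████
███████████████
███████████████

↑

????????????███
????????????███
????????????███
????????????███
????????????███
?????█·♠·♧??███
????♧♢♧♧♧♧??███
????♧█♠★♠♠??███
????♠█♠♧♢♧??███
????♧♧····??███
????·♢··♧♧??███
????♢█♧♠██??███
███████████████
███████████████
███████████████

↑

????????????███
????????????███
????????????███
????????????███
????????????███
?????♧♧█·♠??███
?????█·♠·♧??███
????♧♢♧★♧♧??███
????♧█♠♠♠♠??███
????♠█♠♧♢♧??███
????♧♧····??███
????·♢··♧♧??███
????♢█♧♠██??███
███████████████
███████████████

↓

????????????███
????????????███
????????????███
????????????███
?????♧♧█·♠??███
?????█·♠·♧??███
????♧♢♧♧♧♧??███
????♧█♠★♠♠??███
????♠█♠♧♢♧??███
????♧♧····??███
????·♢··♧♧??███
????♢█♧♠██??███
███████████████
███████████████
███████████████

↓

????????????███
????????????███
????????????███
?????♧♧█·♠??███
?????█·♠·♧??███
????♧♢♧♧♧♧??███
????♧█♠♠♠♠??███
????♠█♠★♢♧??███
????♧♧····??███
????·♢··♧♧??███
????♢█♧♠██??███
███████████████
███████████████
███████████████
███████████████

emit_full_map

?♧♧█·♠
?█·♠·♧
♧♢♧♧♧♧
♧█♠♠♠♠
♠█♠★♢♧
♧♧····
·♢··♧♧
♢█♧♠██

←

?????????????██
?????????????██
?????????????██
??????♧♧█·♠??██
??????█·♠·♧??██
?????♧♢♧♧♧♧??██
?????♧█♠♠♠♠??██
?????♠█★♧♢♧??██
?????♧♧····??██
?????·♢··♧♧??██
?????♢█♧♠██??██
███████████████
███████████████
███████████████
███████████████

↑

?????????????██
?????????????██
?????????????██
?????????????██
??????♧♧█·♠??██
?????·█·♠·♧??██
?????♧♢♧♧♧♧??██
?????♧█★♠♠♠??██
?????♠█♠♧♢♧??██
?????♧♧····??██
?????·♢··♧♧??██
?????♢█♧♠██??██
███████████████
███████████████
███████████████

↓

?????????????██
?????????????██
?????????????██
??????♧♧█·♠??██
?????·█·♠·♧??██
?????♧♢♧♧♧♧??██
?????♧█♠♠♠♠??██
?????♠█★♧♢♧??██
?????♧♧····??██
?????·♢··♧♧??██
?????♢█♧♠██??██
███████████████
███████████████
███████████████
███████████████

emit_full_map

?♧♧█·♠
·█·♠·♧
♧♢♧♧♧♧
♧█♠♠♠♠
♠█★♧♢♧
♧♧····
·♢··♧♧
♢█♧♠██
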